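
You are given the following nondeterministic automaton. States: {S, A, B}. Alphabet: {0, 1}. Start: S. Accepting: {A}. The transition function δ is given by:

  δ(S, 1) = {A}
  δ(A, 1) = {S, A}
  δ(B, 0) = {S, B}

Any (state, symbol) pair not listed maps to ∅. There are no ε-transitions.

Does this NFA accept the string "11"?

Yes

Start in {S}.
Read '1': {S} → {A}.
Read '1': {A} → {S, A}.
The final set {S, A} contains the accepting state A.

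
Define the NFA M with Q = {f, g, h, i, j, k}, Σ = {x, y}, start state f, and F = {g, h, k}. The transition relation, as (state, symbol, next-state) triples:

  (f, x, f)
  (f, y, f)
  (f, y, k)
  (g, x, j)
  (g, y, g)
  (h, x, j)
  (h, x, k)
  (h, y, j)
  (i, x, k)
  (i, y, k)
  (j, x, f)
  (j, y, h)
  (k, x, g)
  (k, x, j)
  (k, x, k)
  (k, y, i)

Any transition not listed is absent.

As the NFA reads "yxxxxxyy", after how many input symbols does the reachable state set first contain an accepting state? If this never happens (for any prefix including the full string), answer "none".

Start in {f}.
Read 'y': {f} → {f, k}.
None of the earlier sets intersect F, but {f, k} does.

1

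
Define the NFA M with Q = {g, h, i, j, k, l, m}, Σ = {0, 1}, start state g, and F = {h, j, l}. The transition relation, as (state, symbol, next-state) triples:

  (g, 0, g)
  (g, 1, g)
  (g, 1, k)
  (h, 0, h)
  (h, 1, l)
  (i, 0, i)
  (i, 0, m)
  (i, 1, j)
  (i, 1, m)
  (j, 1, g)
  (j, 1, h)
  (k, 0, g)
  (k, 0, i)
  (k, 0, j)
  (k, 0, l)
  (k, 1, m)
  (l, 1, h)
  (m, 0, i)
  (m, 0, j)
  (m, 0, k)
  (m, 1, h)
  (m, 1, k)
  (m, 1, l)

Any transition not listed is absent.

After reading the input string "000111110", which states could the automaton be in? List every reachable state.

Start in {g}.
Read '0': {g} → {g}.
Read '0': {g} → {g}.
Read '0': {g} → {g}.
Read '1': {g} → {g, k}.
Read '1': {g, k} → {g, k, m}.
Read '1': {g, k, m} → {g, h, k, l, m}.
Read '1': {g, h, k, l, m} → {g, h, k, l, m}.
Read '1': {g, h, k, l, m} → {g, h, k, l, m}.
Read '0': {g, h, k, l, m} → {g, h, i, j, k, l}.

{g, h, i, j, k, l}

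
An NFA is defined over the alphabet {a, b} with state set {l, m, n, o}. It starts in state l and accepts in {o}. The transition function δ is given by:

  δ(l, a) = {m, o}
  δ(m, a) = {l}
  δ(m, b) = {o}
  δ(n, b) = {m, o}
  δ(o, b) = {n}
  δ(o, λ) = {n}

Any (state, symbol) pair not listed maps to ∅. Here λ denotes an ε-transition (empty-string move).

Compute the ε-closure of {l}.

Begin with {l}.
No ε-moves leave this set, so the closure equals the set itself.

{l}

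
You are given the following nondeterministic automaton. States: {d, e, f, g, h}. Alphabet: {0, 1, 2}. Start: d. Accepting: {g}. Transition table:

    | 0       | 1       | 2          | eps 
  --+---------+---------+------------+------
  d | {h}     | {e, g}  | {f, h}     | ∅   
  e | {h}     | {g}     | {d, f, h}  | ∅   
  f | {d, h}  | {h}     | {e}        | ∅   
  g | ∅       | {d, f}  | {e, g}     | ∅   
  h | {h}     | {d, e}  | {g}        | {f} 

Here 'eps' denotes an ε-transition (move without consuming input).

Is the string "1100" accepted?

No

Start in {d}.
Read '1': {d} → {e, g}.
Read '1': {e, g} → {d, f, g}.
Read '0': {d, f, g} → {d, f, h}.
Read '0': {d, f, h} → {d, f, h}.
The final set {d, f, h} contains no accepting state.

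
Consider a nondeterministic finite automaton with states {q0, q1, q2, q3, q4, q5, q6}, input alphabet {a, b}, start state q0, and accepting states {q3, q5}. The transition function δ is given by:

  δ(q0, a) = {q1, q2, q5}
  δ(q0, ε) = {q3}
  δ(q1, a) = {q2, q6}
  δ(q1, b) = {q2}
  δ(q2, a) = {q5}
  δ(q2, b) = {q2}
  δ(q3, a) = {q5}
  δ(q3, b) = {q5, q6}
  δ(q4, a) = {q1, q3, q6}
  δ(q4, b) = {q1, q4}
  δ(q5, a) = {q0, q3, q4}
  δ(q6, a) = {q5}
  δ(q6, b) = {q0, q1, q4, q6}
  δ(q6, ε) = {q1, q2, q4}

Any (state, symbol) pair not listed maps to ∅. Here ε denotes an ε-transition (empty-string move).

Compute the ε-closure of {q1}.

{q1}

Begin with {q1}.
No ε-moves leave this set, so the closure equals the set itself.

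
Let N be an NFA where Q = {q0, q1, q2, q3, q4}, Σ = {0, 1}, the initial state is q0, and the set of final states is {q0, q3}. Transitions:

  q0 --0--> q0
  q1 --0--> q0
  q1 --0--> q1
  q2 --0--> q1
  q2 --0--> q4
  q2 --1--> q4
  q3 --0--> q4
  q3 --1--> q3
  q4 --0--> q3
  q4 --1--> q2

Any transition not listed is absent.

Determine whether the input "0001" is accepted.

No

Start in {q0}.
Read '0': q0→{q0}; now {q0}.
Read '0': q0→{q0}; now {q0}.
Read '0': q0→{q0}; now {q0}.
Read '1': q0→∅; now ∅.
The final set ∅ contains no accepting state.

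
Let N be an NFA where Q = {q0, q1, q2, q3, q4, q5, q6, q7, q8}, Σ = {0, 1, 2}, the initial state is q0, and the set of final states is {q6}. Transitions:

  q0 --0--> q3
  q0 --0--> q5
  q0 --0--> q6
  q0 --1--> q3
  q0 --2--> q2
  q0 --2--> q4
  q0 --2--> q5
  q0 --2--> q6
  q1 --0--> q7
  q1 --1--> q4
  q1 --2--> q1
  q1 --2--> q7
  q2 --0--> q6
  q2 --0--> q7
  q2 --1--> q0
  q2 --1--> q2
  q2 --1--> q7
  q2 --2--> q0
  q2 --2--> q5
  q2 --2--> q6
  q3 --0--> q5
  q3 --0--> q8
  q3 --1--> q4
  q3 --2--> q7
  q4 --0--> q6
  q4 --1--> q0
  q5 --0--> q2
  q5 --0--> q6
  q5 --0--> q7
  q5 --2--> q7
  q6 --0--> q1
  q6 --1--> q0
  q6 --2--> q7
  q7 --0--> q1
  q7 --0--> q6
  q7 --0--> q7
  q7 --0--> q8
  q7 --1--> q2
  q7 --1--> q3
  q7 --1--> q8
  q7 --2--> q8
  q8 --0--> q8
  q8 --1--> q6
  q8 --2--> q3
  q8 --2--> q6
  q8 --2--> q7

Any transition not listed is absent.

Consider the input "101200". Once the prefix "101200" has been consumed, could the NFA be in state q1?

Yes

Start in {q0}.
Read '1': q0→{q3}; now {q3}.
Read '0': q3→{q5, q8}; now {q5, q8}.
Read '1': q5→∅, q8→{q6}; now {q6}.
Read '2': q6→{q7}; now {q7}.
Read '0': q7→{q1, q6, q7, q8}; now {q1, q6, q7, q8}.
Read '0': q1→{q7}, q6→{q1}, q7→{q1, q6, q7, q8}, q8→{q8}; now {q1, q6, q7, q8}.
State q1 is in {q1, q6, q7, q8}.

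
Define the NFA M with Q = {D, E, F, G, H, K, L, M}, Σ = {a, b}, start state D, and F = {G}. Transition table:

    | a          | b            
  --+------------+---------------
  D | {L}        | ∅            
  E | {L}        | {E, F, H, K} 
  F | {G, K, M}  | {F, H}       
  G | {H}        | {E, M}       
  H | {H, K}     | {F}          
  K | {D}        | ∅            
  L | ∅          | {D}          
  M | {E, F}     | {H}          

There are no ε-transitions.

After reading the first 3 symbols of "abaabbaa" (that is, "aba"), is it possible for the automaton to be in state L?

Yes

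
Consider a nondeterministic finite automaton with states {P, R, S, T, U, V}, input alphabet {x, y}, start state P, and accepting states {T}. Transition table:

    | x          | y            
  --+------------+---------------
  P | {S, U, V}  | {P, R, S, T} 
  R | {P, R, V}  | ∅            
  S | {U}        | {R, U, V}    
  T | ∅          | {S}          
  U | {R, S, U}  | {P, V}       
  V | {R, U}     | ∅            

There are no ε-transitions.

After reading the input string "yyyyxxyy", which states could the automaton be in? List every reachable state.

Start in {P}.
Read 'y': P→{P, R, S, T}; now {P, R, S, T}.
Read 'y': P→{P, R, S, T}, R→∅, S→{R, U, V}, T→{S}; now {P, R, S, T, U, V}.
Read 'y': P→{P, R, S, T}, R→∅, S→{R, U, V}, T→{S}, U→{P, V}, V→∅; now {P, R, S, T, U, V}.
Read 'y': P→{P, R, S, T}, R→∅, S→{R, U, V}, T→{S}, U→{P, V}, V→∅; now {P, R, S, T, U, V}.
Read 'x': P→{S, U, V}, R→{P, R, V}, S→{U}, T→∅, U→{R, S, U}, V→{R, U}; now {P, R, S, U, V}.
Read 'x': P→{S, U, V}, R→{P, R, V}, S→{U}, U→{R, S, U}, V→{R, U}; now {P, R, S, U, V}.
Read 'y': P→{P, R, S, T}, R→∅, S→{R, U, V}, U→{P, V}, V→∅; now {P, R, S, T, U, V}.
Read 'y': P→{P, R, S, T}, R→∅, S→{R, U, V}, T→{S}, U→{P, V}, V→∅; now {P, R, S, T, U, V}.

{P, R, S, T, U, V}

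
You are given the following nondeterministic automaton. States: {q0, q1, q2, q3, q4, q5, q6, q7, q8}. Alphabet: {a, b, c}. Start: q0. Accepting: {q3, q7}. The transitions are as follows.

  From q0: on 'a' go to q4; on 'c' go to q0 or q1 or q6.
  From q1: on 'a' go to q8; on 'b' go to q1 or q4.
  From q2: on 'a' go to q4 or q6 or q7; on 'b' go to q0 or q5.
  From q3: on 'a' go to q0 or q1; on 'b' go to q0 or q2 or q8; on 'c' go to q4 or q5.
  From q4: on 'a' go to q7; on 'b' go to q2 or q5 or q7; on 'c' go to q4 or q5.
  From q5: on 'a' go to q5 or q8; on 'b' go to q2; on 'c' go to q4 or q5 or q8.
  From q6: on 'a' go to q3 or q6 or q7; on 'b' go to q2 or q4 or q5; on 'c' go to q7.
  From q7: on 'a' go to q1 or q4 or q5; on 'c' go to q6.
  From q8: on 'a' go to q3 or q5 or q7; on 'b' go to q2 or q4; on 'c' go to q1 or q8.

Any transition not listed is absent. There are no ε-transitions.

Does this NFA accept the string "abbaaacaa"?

Yes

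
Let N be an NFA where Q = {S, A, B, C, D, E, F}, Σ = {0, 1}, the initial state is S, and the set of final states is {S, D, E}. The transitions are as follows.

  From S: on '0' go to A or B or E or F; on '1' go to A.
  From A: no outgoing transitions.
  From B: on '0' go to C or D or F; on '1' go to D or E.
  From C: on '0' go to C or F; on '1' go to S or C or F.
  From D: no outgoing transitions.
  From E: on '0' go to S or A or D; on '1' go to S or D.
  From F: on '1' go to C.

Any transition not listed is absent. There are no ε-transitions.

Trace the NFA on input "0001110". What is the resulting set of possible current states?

{A, B, C, E, F}

Start in {S}.
Read '0': {S} → {A, B, E, F}.
Read '0': {A, B, E, F} → {S, A, C, D, F}.
Read '0': {S, A, C, D, F} → {A, B, C, E, F}.
Read '1': {A, B, C, E, F} → {S, C, D, E, F}.
Read '1': {S, C, D, E, F} → {S, A, C, D, F}.
Read '1': {S, A, C, D, F} → {S, A, C, F}.
Read '0': {S, A, C, F} → {A, B, C, E, F}.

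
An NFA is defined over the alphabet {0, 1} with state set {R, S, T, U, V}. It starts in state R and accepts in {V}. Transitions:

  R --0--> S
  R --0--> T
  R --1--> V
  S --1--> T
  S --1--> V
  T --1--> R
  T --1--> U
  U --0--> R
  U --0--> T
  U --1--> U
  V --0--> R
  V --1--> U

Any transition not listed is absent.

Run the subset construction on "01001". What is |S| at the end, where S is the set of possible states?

Start in {R}.
Read '0': {R} → {S, T}.
Read '1': {S, T} → {R, T, U, V}.
Read '0': {R, T, U, V} → {R, S, T}.
Read '0': {R, S, T} → {S, T}.
Read '1': {S, T} → {R, T, U, V}.
That set has 4 states.

4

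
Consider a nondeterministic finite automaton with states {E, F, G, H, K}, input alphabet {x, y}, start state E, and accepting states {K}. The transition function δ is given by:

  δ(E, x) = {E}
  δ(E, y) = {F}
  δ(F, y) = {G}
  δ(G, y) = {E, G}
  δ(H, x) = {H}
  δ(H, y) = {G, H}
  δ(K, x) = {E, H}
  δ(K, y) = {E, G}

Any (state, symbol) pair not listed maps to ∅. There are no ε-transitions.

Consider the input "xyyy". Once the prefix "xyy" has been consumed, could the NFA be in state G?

Start in {E}.
Read 'x': E→{E}; now {E}.
Read 'y': E→{F}; now {F}.
Read 'y': F→{G}; now {G}.
State G is in {G}.

Yes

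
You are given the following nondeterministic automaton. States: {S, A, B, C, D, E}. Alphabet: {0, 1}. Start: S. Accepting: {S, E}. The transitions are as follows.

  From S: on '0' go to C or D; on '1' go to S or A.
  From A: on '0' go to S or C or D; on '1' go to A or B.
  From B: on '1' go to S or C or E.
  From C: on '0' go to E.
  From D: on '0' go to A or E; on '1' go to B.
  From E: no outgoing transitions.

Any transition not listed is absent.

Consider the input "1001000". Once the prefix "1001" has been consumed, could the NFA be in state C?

No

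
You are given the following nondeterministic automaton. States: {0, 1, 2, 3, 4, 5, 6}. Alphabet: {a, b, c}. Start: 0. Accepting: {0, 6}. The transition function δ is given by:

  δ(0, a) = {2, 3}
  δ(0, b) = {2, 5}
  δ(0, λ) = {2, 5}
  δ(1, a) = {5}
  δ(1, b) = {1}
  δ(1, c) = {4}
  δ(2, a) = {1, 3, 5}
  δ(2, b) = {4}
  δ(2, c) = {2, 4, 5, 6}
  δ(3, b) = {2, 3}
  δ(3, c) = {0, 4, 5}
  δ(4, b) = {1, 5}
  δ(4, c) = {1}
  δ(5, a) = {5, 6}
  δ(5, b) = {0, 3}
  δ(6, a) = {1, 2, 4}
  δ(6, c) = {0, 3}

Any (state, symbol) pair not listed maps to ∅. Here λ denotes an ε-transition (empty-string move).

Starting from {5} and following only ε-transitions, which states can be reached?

{5}

Begin with {5}.
No ε-moves leave this set, so the closure equals the set itself.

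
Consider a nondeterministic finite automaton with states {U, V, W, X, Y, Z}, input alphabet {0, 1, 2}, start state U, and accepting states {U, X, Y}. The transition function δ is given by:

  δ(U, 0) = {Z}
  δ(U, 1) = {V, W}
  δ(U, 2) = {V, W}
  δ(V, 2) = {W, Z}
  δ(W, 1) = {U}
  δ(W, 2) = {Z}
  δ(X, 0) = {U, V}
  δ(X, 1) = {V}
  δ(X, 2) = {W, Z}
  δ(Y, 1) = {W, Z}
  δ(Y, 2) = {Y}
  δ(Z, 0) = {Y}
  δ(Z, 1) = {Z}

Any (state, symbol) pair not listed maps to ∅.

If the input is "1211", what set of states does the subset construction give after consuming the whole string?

{V, W, Z}

Start in {U}.
Read '1': {U} → {V, W}.
Read '2': {V, W} → {W, Z}.
Read '1': {W, Z} → {U, Z}.
Read '1': {U, Z} → {V, W, Z}.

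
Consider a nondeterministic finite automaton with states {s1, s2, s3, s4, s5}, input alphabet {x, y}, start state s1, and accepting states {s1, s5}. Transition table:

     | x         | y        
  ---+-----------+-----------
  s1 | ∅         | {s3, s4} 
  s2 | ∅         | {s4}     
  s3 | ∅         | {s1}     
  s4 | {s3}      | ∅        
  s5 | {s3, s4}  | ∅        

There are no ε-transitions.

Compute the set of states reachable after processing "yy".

{s1}

Start in {s1}.
Read 'y': s1→{s3, s4}; now {s3, s4}.
Read 'y': s3→{s1}, s4→∅; now {s1}.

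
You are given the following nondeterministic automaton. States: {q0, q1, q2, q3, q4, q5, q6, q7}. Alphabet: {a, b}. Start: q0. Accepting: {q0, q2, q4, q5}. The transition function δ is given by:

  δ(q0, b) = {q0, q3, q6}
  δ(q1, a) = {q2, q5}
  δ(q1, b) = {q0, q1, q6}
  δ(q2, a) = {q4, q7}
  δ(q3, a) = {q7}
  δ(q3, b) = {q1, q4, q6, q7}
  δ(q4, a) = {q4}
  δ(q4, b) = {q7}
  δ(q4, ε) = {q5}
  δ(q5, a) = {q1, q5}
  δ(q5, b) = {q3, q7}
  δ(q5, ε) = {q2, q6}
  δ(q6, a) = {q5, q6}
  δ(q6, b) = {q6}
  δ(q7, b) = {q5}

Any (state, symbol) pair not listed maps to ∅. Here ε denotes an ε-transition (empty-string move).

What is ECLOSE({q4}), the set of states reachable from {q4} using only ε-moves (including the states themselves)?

Begin with {q4}.
ε-move q4 → q5; add q5.
ε-move q5 → q2; add q2.
ε-move q5 → q6; add q6.

{q2, q4, q5, q6}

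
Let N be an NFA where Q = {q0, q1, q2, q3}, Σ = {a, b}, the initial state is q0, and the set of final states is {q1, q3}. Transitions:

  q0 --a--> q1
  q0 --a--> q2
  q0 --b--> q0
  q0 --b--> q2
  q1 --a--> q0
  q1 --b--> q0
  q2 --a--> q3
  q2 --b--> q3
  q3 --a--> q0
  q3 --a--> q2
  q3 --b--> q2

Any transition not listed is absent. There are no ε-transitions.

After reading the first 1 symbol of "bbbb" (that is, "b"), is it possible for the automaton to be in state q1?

No

Start in {q0}.
Read 'b': q0→{q0, q2}; now {q0, q2}.
State q1 is not in {q0, q2}.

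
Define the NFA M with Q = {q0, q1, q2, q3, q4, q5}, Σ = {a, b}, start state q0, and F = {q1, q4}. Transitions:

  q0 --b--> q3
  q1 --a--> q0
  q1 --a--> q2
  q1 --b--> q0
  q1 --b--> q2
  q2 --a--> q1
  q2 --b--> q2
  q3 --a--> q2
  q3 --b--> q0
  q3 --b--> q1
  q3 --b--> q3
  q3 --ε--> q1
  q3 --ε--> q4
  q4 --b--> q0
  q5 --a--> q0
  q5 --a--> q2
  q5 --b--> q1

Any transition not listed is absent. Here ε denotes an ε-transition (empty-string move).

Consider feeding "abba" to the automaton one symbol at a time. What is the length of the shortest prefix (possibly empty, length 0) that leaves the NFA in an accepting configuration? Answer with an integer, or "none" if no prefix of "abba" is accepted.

none

Start in {q0}.
Read 'a': {q0} → ∅.
The set is empty and remains empty for the remaining 3 symbols.
No reachable set along the way intersects F.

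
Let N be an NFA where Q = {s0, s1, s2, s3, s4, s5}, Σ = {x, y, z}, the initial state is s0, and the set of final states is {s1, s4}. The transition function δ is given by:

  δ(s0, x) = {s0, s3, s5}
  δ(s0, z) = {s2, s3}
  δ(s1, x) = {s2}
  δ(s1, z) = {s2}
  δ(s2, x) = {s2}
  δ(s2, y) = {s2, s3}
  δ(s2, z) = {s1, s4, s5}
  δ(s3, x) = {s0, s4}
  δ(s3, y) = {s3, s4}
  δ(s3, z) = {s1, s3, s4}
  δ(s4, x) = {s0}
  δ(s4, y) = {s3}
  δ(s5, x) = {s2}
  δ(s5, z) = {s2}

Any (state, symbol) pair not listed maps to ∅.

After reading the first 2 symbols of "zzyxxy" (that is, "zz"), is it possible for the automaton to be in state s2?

No

Start in {s0}.
Read 'z': {s0} → {s2, s3}.
Read 'z': {s2, s3} → {s1, s3, s4, s5}.
State s2 is not in {s1, s3, s4, s5}.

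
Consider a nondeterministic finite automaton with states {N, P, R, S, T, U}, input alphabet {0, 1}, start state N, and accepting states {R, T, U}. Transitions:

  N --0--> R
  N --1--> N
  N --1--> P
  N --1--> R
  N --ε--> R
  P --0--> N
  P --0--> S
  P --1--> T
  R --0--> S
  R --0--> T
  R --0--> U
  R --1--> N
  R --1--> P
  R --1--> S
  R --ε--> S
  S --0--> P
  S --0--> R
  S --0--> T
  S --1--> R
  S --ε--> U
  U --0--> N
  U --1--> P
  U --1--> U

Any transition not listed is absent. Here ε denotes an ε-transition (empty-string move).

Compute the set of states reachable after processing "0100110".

{N, P, R, S, T, U}

Start: ε-closure({N}) = {N, R, S, U}.
Read '0': {N, R, S, U} → {N, P, R, S, T, U}.
Read '1': {N, P, R, S, T, U} → {N, P, R, S, T, U}.
Read '0': {N, P, R, S, T, U} → {N, P, R, S, T, U}.
Read '0': {N, P, R, S, T, U} → {N, P, R, S, T, U}.
Read '1': {N, P, R, S, T, U} → {N, P, R, S, T, U}.
Read '1': {N, P, R, S, T, U} → {N, P, R, S, T, U}.
Read '0': {N, P, R, S, T, U} → {N, P, R, S, T, U}.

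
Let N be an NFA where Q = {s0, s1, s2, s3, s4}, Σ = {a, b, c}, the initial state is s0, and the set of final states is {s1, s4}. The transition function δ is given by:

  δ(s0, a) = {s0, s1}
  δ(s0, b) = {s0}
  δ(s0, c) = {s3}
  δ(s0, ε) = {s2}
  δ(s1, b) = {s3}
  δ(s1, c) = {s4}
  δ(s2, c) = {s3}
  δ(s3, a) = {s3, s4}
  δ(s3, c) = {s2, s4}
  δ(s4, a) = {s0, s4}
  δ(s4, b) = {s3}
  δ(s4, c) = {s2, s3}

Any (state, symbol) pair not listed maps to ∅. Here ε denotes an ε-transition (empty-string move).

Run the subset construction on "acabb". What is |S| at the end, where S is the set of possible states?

Start: ε-closure({s0}) = {s0, s2}.
Read 'a': {s0, s2} → {s0, s1, s2}.
Read 'c': {s0, s1, s2} → {s3, s4}.
Read 'a': {s3, s4} → {s0, s2, s3, s4}.
Read 'b': {s0, s2, s3, s4} → {s0, s2, s3}.
Read 'b': {s0, s2, s3} → {s0, s2}.
That set has 2 states.

2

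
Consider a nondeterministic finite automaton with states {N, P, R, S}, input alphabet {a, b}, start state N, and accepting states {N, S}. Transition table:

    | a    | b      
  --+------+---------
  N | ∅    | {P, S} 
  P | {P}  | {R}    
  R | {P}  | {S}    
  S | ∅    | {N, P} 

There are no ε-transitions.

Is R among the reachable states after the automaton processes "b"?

No

Start in {N}.
Read 'b': N→{P, S}; now {P, S}.
State R is not in {P, S}.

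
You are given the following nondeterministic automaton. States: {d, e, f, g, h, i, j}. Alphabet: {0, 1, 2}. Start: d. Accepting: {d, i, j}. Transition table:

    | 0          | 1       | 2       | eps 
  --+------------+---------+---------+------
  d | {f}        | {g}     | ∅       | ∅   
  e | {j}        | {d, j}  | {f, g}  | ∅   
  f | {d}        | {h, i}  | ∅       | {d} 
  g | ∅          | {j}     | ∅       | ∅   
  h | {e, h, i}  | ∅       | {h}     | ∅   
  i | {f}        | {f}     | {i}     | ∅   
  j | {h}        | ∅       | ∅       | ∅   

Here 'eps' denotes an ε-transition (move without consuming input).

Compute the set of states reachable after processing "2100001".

∅

Start in {d}.
Read '2': d→∅; now ∅.
The set is empty and remains empty for the remaining 6 symbols.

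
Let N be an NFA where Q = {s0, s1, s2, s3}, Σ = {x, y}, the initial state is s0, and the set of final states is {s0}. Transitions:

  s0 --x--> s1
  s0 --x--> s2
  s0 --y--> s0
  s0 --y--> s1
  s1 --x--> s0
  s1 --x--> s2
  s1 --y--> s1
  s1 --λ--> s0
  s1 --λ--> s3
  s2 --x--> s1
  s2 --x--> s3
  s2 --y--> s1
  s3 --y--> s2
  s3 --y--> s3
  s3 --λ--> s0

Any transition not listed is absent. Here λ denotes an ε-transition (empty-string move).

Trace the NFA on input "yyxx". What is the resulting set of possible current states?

{s0, s1, s2, s3}

Start in {s0}.
Read 'y': s0→{s0, s1}; union {s0, s1}; ε-closure = {s0, s1, s3}.
Read 'y': s0→{s0, s1}, s1→{s1}, s3→{s2, s3}; now {s0, s1, s2, s3}.
Read 'x': s0→{s1, s2}, s1→{s0, s2}, s2→{s1, s3}, s3→∅; now {s0, s1, s2, s3}.
Read 'x': s0→{s1, s2}, s1→{s0, s2}, s2→{s1, s3}, s3→∅; now {s0, s1, s2, s3}.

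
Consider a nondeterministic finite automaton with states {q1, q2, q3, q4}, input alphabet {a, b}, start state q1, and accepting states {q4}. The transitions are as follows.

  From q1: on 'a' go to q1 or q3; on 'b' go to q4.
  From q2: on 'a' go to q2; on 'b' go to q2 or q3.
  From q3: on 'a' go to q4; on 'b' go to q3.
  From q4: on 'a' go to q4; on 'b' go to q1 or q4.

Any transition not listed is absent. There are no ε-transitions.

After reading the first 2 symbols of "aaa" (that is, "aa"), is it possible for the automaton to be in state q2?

Start in {q1}.
Read 'a': q1→{q1, q3}; now {q1, q3}.
Read 'a': q1→{q1, q3}, q3→{q4}; now {q1, q3, q4}.
State q2 is not in {q1, q3, q4}.

No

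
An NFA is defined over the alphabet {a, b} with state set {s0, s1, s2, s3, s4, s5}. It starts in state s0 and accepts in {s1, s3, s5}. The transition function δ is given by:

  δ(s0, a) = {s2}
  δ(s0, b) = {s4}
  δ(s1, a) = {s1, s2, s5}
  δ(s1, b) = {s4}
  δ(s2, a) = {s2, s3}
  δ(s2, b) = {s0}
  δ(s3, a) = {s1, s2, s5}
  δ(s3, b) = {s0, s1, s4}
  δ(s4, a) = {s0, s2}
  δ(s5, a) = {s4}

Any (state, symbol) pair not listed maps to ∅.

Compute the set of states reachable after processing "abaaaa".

{s1, s2, s3, s4, s5}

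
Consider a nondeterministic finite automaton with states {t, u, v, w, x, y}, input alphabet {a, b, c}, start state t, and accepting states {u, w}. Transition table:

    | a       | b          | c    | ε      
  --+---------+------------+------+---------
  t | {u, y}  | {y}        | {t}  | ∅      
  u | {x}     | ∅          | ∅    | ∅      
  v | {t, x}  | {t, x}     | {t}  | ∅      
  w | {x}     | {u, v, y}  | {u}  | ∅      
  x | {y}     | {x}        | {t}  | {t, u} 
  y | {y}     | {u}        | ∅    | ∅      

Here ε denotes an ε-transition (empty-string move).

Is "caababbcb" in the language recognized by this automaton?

Start in {t}.
Read 'c': t→{t}; now {t}.
Read 'a': t→{u, y}; now {u, y}.
Read 'a': u→{x}, y→{y}; union {x, y}; ε-closure = {t, u, x, y}.
Read 'b': t→{y}, u→∅, x→{x}, y→{u}; union {u, x, y}; ε-closure = {t, u, x, y}.
Read 'a': t→{u, y}, u→{x}, x→{y}, y→{y}; union {u, x, y}; ε-closure = {t, u, x, y}.
Read 'b': t→{y}, u→∅, x→{x}, y→{u}; union {u, x, y}; ε-closure = {t, u, x, y}.
Read 'b': t→{y}, u→∅, x→{x}, y→{u}; union {u, x, y}; ε-closure = {t, u, x, y}.
Read 'c': t→{t}, u→∅, x→{t}, y→∅; now {t}.
Read 'b': t→{y}; now {y}.
The final set {y} contains no accepting state.

No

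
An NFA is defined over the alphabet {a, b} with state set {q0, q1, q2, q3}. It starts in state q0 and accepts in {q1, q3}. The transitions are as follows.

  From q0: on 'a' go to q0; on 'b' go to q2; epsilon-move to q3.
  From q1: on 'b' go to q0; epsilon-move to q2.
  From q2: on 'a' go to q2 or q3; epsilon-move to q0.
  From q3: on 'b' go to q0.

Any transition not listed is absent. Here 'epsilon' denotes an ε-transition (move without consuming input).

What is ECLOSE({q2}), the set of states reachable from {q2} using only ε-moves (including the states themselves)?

{q0, q2, q3}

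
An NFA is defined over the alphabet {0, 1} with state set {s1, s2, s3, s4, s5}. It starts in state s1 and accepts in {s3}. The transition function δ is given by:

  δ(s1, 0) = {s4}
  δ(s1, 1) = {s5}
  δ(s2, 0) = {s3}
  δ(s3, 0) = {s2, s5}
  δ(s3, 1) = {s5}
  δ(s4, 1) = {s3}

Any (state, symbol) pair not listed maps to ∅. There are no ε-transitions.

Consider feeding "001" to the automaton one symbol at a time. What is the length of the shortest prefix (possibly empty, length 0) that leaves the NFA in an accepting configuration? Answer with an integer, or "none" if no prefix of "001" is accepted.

none

Start in {s1}.
Read '0': {s1} → {s4}.
Read '0': {s4} → ∅.
The set is empty and remains empty for the remaining 1 symbol.
No reachable set along the way intersects F.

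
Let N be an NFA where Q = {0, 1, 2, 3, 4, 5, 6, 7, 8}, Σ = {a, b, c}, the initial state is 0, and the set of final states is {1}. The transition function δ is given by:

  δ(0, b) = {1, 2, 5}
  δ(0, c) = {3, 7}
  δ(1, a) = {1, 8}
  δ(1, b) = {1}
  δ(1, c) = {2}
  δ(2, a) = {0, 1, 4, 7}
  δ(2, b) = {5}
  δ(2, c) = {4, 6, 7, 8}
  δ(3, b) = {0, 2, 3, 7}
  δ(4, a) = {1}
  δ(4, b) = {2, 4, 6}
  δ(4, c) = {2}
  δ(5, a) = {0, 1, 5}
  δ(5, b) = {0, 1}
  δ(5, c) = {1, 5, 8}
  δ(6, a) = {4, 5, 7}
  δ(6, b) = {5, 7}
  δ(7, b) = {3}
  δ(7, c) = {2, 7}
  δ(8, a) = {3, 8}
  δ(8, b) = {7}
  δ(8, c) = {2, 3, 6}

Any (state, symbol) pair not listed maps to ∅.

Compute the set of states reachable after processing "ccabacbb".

Start in {0}.
Read 'c': 0→{3, 7}; now {3, 7}.
Read 'c': 3→∅, 7→{2, 7}; now {2, 7}.
Read 'a': 2→{0, 1, 4, 7}, 7→∅; now {0, 1, 4, 7}.
Read 'b': 0→{1, 2, 5}, 1→{1}, 4→{2, 4, 6}, 7→{3}; now {1, 2, 3, 4, 5, 6}.
Read 'a': 1→{1, 8}, 2→{0, 1, 4, 7}, 3→∅, 4→{1}, 5→{0, 1, 5}, 6→{4, 5, 7}; now {0, 1, 4, 5, 7, 8}.
Read 'c': 0→{3, 7}, 1→{2}, 4→{2}, 5→{1, 5, 8}, 7→{2, 7}, 8→{2, 3, 6}; now {1, 2, 3, 5, 6, 7, 8}.
Read 'b': 1→{1}, 2→{5}, 3→{0, 2, 3, 7}, 5→{0, 1}, 6→{5, 7}, 7→{3}, 8→{7}; now {0, 1, 2, 3, 5, 7}.
Read 'b': 0→{1, 2, 5}, 1→{1}, 2→{5}, 3→{0, 2, 3, 7}, 5→{0, 1}, 7→{3}; now {0, 1, 2, 3, 5, 7}.

{0, 1, 2, 3, 5, 7}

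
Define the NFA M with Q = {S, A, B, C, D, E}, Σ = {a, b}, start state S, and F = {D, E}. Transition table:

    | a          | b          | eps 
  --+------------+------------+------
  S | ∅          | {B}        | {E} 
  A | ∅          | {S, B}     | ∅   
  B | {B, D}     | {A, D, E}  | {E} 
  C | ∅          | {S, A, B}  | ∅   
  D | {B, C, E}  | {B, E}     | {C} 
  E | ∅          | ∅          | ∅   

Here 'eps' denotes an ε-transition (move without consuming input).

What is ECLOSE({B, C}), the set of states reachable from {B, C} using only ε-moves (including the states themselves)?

Begin with {B, C}.
ε-move B → E; add E.

{B, C, E}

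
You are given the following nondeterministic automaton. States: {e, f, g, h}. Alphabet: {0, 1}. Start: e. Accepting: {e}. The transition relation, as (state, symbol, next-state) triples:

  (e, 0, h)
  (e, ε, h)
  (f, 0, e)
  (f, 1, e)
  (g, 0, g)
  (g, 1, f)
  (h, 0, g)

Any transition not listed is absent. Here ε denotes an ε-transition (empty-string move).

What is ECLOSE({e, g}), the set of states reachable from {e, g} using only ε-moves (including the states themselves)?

{e, g, h}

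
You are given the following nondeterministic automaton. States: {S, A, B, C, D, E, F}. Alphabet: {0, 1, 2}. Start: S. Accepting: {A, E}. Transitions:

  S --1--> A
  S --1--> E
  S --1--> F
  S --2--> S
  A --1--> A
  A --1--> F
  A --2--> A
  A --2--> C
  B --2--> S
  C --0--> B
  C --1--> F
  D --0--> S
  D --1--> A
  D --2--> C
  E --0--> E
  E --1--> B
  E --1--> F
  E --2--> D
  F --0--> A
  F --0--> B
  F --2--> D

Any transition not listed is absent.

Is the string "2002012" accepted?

No

Start in {S}.
Read '2': {S} → {S}.
Read '0': {S} → ∅.
The set is empty and remains empty for the remaining 5 symbols.
The final set ∅ contains no accepting state.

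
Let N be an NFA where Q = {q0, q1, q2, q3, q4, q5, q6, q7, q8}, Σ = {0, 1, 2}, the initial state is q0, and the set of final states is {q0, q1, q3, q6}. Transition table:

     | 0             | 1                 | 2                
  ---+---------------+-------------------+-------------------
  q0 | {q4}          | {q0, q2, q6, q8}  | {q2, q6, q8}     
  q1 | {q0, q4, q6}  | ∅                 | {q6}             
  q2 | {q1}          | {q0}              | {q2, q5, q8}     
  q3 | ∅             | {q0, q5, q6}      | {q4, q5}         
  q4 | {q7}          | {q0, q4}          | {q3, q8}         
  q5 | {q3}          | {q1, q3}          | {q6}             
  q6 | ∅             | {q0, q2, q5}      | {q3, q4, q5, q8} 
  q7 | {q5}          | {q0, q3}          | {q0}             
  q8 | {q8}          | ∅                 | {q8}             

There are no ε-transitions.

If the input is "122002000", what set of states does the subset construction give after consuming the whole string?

{q3, q4, q7, q8}

Start in {q0}.
Read '1': q0→{q0, q2, q6, q8}; now {q0, q2, q6, q8}.
Read '2': q0→{q2, q6, q8}, q2→{q2, q5, q8}, q6→{q3, q4, q5, q8}, q8→{q8}; now {q2, q3, q4, q5, q6, q8}.
Read '2': q2→{q2, q5, q8}, q3→{q4, q5}, q4→{q3, q8}, q5→{q6}, q6→{q3, q4, q5, q8}, q8→{q8}; now {q2, q3, q4, q5, q6, q8}.
Read '0': q2→{q1}, q3→∅, q4→{q7}, q5→{q3}, q6→∅, q8→{q8}; now {q1, q3, q7, q8}.
Read '0': q1→{q0, q4, q6}, q3→∅, q7→{q5}, q8→{q8}; now {q0, q4, q5, q6, q8}.
Read '2': q0→{q2, q6, q8}, q4→{q3, q8}, q5→{q6}, q6→{q3, q4, q5, q8}, q8→{q8}; now {q2, q3, q4, q5, q6, q8}.
Read '0': q2→{q1}, q3→∅, q4→{q7}, q5→{q3}, q6→∅, q8→{q8}; now {q1, q3, q7, q8}.
Read '0': q1→{q0, q4, q6}, q3→∅, q7→{q5}, q8→{q8}; now {q0, q4, q5, q6, q8}.
Read '0': q0→{q4}, q4→{q7}, q5→{q3}, q6→∅, q8→{q8}; now {q3, q4, q7, q8}.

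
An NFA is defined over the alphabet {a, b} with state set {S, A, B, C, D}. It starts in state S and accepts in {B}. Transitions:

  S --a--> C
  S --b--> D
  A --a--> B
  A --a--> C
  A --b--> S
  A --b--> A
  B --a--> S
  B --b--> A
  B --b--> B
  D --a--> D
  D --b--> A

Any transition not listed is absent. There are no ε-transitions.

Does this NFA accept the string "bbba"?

Yes

Start in {S}.
Read 'b': {S} → {D}.
Read 'b': {D} → {A}.
Read 'b': {A} → {S, A}.
Read 'a': {S, A} → {B, C}.
The final set {B, C} contains the accepting state B.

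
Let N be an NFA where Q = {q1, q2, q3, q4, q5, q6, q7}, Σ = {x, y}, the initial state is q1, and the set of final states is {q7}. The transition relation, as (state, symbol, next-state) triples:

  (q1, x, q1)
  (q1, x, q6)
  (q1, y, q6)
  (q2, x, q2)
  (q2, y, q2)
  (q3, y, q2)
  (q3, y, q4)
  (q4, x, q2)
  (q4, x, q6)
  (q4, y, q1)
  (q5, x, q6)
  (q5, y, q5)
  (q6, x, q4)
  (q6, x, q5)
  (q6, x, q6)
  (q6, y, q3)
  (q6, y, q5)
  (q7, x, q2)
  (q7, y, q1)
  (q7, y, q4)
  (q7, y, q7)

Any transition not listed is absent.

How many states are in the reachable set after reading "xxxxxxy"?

Start in {q1}.
Read 'x': q1→{q1, q6}; now {q1, q6}.
Read 'x': q1→{q1, q6}, q6→{q4, q5, q6}; now {q1, q4, q5, q6}.
Read 'x': q1→{q1, q6}, q4→{q2, q6}, q5→{q6}, q6→{q4, q5, q6}; now {q1, q2, q4, q5, q6}.
Read 'x': q1→{q1, q6}, q2→{q2}, q4→{q2, q6}, q5→{q6}, q6→{q4, q5, q6}; now {q1, q2, q4, q5, q6}.
Read 'x': q1→{q1, q6}, q2→{q2}, q4→{q2, q6}, q5→{q6}, q6→{q4, q5, q6}; now {q1, q2, q4, q5, q6}.
Read 'x': q1→{q1, q6}, q2→{q2}, q4→{q2, q6}, q5→{q6}, q6→{q4, q5, q6}; now {q1, q2, q4, q5, q6}.
Read 'y': q1→{q6}, q2→{q2}, q4→{q1}, q5→{q5}, q6→{q3, q5}; now {q1, q2, q3, q5, q6}.
That set has 5 states.

5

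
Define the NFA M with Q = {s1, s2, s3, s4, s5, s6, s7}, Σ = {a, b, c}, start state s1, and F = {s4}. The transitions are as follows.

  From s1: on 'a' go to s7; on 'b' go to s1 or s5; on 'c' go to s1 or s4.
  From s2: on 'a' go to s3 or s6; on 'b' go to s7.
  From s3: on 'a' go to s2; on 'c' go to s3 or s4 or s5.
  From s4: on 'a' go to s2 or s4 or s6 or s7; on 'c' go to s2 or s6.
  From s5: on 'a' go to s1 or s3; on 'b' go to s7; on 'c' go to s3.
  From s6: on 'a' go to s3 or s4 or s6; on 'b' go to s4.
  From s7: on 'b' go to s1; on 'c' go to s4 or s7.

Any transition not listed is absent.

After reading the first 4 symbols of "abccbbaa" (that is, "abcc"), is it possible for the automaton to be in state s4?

Yes

Start in {s1}.
Read 'a': s1→{s7}; now {s7}.
Read 'b': s7→{s1}; now {s1}.
Read 'c': s1→{s1, s4}; now {s1, s4}.
Read 'c': s1→{s1, s4}, s4→{s2, s6}; now {s1, s2, s4, s6}.
State s4 is in {s1, s2, s4, s6}.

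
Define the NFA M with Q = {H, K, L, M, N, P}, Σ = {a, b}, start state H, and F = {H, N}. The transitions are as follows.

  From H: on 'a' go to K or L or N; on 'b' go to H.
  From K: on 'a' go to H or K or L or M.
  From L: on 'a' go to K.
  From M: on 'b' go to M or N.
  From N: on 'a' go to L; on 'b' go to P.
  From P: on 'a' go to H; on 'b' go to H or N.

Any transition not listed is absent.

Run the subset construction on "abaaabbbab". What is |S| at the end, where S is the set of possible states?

2

Start in {H}.
Read 'a': {H} → {K, L, N}.
Read 'b': {K, L, N} → {P}.
Read 'a': {P} → {H}.
Read 'a': {H} → {K, L, N}.
Read 'a': {K, L, N} → {H, K, L, M}.
Read 'b': {H, K, L, M} → {H, M, N}.
Read 'b': {H, M, N} → {H, M, N, P}.
Read 'b': {H, M, N, P} → {H, M, N, P}.
Read 'a': {H, M, N, P} → {H, K, L, N}.
Read 'b': {H, K, L, N} → {H, P}.
That set has 2 states.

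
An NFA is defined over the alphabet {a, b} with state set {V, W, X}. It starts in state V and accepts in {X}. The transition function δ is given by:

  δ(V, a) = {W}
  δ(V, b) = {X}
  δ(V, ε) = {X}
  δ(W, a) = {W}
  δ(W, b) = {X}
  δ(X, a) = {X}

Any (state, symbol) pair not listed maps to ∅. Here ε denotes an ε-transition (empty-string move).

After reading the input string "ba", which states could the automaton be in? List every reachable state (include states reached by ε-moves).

Start: ε-closure({V}) = {V, X}.
Read 'b': V→{X}, X→∅; now {X}.
Read 'a': X→{X}; now {X}.

{X}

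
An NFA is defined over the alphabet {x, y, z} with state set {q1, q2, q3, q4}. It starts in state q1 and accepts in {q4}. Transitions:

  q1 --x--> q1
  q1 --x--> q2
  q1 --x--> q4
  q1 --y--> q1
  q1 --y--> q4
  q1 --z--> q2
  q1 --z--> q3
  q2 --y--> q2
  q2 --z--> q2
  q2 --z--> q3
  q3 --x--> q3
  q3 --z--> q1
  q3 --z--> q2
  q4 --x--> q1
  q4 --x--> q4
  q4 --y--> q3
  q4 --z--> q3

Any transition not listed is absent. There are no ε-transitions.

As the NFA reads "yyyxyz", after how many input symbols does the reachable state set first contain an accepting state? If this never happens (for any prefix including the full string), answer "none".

Start in {q1}.
Read 'y': q1→{q1, q4}; now {q1, q4}.
None of the earlier sets intersect F, but {q1, q4} does.

1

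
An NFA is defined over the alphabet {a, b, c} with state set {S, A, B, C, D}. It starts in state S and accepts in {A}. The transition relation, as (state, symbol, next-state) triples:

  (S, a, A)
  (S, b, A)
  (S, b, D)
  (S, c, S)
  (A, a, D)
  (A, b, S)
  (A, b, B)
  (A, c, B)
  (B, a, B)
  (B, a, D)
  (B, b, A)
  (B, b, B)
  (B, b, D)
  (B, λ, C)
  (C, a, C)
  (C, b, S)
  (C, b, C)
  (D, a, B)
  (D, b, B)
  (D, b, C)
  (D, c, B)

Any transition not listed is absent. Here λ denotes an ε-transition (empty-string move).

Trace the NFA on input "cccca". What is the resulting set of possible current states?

{A}

Start in {S}.
Read 'c': S→{S}; now {S}.
Read 'c': S→{S}; now {S}.
Read 'c': S→{S}; now {S}.
Read 'c': S→{S}; now {S}.
Read 'a': S→{A}; now {A}.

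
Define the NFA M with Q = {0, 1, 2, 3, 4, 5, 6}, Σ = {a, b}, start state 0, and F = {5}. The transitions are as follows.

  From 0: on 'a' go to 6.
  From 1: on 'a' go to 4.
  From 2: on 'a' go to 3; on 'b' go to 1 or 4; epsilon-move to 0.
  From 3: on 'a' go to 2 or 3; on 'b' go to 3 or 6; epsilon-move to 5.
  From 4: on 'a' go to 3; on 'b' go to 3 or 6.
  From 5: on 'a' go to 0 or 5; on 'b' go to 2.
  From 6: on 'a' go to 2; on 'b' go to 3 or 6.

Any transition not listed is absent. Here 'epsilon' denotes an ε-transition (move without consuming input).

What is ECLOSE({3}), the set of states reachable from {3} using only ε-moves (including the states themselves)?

Begin with {3}.
ε-move 3 → 5; add 5.

{3, 5}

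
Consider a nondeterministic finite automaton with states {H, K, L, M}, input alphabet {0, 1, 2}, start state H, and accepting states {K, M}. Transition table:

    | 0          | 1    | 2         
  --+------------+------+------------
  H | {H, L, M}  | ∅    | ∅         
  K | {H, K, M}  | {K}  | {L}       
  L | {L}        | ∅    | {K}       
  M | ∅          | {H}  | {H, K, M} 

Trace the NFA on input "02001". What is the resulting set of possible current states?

Start in {H}.
Read '0': {H} → {H, L, M}.
Read '2': {H, L, M} → {H, K, M}.
Read '0': {H, K, M} → {H, K, L, M}.
Read '0': {H, K, L, M} → {H, K, L, M}.
Read '1': {H, K, L, M} → {H, K}.

{H, K}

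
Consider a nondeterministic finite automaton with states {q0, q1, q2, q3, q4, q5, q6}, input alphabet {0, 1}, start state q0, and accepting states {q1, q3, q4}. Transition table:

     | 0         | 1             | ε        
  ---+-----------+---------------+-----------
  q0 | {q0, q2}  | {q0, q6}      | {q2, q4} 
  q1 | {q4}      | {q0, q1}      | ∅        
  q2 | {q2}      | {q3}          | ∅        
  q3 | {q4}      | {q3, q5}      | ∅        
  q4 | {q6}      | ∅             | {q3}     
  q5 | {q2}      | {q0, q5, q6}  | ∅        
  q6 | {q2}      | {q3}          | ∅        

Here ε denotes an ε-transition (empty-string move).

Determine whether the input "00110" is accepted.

Yes

Start: ε-closure({q0}) = {q0, q2, q3, q4}.
Read '0': {q0, q2, q3, q4} → {q0, q2, q3, q4, q6}.
Read '0': {q0, q2, q3, q4, q6} → {q0, q2, q3, q4, q6}.
Read '1': {q0, q2, q3, q4, q6} → {q0, q2, q3, q4, q5, q6}.
Read '1': {q0, q2, q3, q4, q5, q6} → {q0, q2, q3, q4, q5, q6}.
Read '0': {q0, q2, q3, q4, q5, q6} → {q0, q2, q3, q4, q6}.
The final set {q0, q2, q3, q4, q6} contains the accepting states q3, q4.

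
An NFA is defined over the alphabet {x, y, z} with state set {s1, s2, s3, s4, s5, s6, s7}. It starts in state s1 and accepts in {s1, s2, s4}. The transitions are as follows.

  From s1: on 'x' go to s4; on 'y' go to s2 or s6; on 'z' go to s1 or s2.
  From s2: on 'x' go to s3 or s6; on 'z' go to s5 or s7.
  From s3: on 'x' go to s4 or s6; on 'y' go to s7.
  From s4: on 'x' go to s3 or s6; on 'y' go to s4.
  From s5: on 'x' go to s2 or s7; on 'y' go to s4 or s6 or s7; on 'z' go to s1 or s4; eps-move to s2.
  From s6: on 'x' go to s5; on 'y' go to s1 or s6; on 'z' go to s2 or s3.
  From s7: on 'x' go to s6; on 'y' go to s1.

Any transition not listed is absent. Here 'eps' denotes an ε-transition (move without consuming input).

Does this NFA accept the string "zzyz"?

Yes

Start in {s1}.
Read 'z': {s1} → {s1, s2}.
Read 'z': {s1, s2} → {s1, s2, s5, s7}.
Read 'y': {s1, s2, s5, s7} → {s1, s2, s4, s6, s7}.
Read 'z': {s1, s2, s4, s6, s7} → {s1, s2, s3, s5, s7}.
The final set {s1, s2, s3, s5, s7} contains the accepting states s1, s2.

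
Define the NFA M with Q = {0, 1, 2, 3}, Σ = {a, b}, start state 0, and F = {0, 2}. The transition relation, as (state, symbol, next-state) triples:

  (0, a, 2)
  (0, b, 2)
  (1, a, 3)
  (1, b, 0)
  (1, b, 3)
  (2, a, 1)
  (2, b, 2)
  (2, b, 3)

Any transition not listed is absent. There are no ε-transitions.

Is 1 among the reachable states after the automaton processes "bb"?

Start in {0}.
Read 'b': 0→{2}; now {2}.
Read 'b': 2→{2, 3}; now {2, 3}.
State 1 is not in {2, 3}.

No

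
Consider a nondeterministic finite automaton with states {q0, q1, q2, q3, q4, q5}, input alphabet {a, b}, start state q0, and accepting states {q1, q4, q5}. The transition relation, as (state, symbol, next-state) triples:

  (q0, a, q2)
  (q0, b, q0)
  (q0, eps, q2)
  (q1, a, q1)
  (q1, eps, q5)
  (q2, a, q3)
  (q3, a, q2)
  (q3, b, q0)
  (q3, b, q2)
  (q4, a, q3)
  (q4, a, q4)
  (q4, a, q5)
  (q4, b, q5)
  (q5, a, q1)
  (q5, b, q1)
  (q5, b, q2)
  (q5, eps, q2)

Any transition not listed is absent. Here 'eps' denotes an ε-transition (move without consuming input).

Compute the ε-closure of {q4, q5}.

Begin with {q4, q5}.
ε-move q5 → q2; add q2.

{q2, q4, q5}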